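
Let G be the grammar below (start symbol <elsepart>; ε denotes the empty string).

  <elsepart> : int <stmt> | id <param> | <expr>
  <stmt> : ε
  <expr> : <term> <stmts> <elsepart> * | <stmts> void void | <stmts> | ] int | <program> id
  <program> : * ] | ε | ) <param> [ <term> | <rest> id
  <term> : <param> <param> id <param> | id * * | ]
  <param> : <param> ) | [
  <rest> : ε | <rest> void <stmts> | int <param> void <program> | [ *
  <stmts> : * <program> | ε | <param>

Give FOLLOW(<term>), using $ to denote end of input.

In <expr> : <term> <stmts> <elsepart> *: add FIRST(<stmts> <elsepart> *) = { ), *, [, ], id, int, void }.
In <program> : ) <param> [ <term>: <term> is at the end, add FOLLOW(<program>) = { $, ), *, [, ], id, int, void }.
Union: FOLLOW(<term>) = { $, ), *, [, ], id, int, void }.

{ $, ), *, [, ], id, int, void }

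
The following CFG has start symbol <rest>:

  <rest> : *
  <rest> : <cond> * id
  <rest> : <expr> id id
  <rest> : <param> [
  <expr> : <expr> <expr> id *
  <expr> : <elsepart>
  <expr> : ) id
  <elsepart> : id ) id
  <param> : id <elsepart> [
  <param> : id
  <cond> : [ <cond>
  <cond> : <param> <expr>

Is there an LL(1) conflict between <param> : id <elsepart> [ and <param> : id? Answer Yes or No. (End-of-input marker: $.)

Yes

FIRST(id <elsepart> [) = { id } and FIRST(id) = { id }.
Both contain id, so the two alternatives are not disjoint — LL(1) conflict.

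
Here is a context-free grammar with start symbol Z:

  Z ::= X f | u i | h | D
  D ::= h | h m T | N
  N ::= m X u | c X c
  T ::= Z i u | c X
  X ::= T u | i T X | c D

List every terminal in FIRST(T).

{ c, h, i, m, u }

From T ::= Z i u: add FIRST(Z) = { c, h, i, m, u }.
T ::= c X contributes {c}.
Union: FIRST(T) = { c, h, i, m, u }.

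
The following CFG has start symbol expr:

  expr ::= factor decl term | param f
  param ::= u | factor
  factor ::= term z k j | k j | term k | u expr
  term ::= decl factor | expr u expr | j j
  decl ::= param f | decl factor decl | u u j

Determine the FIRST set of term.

From term ::= decl factor: add FIRST(decl) = { j, k, u }.
From term ::= expr u expr: add FIRST(expr) = { j, k, u }.
term ::= j j contributes {j}.
Union: FIRST(term) = { j, k, u }.

{ j, k, u }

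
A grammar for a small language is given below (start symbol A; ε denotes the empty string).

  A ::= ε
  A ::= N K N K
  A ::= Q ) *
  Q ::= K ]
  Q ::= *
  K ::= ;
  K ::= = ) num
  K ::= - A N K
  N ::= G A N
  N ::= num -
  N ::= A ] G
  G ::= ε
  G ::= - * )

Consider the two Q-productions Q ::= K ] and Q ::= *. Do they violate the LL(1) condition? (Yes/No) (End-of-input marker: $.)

FIRST(K ]) = { -, ;, = } and FIRST(*) = { * }.
The FIRST sets are disjoint and neither alternative is nullable — no conflict.

No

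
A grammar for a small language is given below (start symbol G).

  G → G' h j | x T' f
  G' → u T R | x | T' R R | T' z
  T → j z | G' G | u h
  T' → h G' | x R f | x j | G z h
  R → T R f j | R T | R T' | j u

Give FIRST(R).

From R → T R f j: add FIRST(T) = { h, j, u, x }.
From R → R T: add FIRST(R) = { h, j, u, x }.
From R → R T': add FIRST(R) = { h, j, u, x }.
R → j u contributes {j}.
Union: FIRST(R) = { h, j, u, x }.

{ h, j, u, x }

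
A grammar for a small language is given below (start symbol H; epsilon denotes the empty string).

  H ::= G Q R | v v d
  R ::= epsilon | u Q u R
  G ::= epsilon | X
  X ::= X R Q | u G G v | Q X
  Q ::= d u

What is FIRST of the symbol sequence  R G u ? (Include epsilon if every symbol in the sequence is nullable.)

{ d, u }

Add FIRST(R)\{epsilon} = { u }; R is nullable, continue.
Add FIRST(G)\{epsilon} = { d, u }; G is nullable, continue.
u is a terminal; add {u} and stop.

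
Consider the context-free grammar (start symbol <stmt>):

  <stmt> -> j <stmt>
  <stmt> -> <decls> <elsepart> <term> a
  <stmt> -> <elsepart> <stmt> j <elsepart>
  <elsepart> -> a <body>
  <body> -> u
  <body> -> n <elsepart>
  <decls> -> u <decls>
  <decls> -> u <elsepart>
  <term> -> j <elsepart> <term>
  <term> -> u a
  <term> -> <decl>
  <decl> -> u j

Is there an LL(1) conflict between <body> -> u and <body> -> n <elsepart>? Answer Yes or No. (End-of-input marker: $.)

No

FIRST(u) = { u } and FIRST(n <elsepart>) = { n }.
The FIRST sets are disjoint and neither alternative is nullable — no conflict.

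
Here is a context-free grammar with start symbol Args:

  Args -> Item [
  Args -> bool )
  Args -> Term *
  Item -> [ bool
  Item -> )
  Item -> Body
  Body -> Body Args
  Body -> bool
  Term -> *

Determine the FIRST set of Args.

From Args -> Item [: add FIRST(Item) = { ), [, bool }.
Args -> bool ) contributes {bool}.
From Args -> Term *: add FIRST(Term) = { * }.
Union: FIRST(Args) = { ), *, [, bool }.

{ ), *, [, bool }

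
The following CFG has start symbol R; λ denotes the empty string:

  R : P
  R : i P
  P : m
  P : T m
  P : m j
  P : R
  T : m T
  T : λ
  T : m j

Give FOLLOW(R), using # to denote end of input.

R is the start symbol, so # ∈ FOLLOW(R).
In P : R: R is at the end, add FOLLOW(P) = { # }.
Union: FOLLOW(R) = { # }.

{ # }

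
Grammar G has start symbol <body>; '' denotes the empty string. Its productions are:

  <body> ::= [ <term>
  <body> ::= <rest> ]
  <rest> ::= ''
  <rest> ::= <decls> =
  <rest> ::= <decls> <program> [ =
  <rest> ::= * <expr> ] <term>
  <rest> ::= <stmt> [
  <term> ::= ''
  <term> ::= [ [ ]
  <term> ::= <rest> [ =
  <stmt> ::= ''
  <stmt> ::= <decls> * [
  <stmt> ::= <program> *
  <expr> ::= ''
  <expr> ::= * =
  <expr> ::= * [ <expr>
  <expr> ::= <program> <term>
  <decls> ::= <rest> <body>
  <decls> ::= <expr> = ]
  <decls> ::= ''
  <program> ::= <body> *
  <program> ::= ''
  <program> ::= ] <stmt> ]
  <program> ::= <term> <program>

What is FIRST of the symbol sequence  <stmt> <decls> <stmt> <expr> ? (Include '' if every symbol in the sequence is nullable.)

Add FIRST(<stmt>)\{''} = { *, =, [, ] }; <stmt> is nullable, continue.
Add FIRST(<decls>)\{''} = { *, =, [, ] }; <decls> is nullable, continue.
Add FIRST(<stmt>)\{''} = { *, =, [, ] }; <stmt> is nullable, continue.
Add FIRST(<expr>)\{''} = { *, =, [, ] }; <expr> is nullable, continue.
Every symbol is nullable, so include ''.

{ *, =, [, ], '' }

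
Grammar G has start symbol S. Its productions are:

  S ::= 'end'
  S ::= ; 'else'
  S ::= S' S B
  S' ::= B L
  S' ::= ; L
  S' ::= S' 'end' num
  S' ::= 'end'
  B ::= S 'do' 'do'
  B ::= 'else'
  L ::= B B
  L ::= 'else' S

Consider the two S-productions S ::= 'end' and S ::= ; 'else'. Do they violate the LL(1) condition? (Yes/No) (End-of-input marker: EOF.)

No

FIRST('end') = { 'end' } and FIRST(; 'else') = { ; }.
The FIRST sets are disjoint and neither alternative is nullable — no conflict.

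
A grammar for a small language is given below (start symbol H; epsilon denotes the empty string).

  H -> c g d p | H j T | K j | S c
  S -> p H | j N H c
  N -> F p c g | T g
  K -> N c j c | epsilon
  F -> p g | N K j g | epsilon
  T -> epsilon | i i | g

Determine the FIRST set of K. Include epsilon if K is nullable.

{ g, i, p, epsilon }

From K -> N c j c: add FIRST(N) = { g, i, p }.
K -> epsilon contributes epsilon.
Union: FIRST(K) = { g, i, p, epsilon }.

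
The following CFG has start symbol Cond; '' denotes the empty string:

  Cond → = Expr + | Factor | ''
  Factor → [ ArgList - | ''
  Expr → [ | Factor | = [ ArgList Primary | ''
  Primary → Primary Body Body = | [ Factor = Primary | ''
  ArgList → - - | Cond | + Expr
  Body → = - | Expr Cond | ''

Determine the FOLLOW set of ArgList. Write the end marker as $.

In Factor → [ ArgList -: add FIRST(-) = { - }.
In Expr → = [ ArgList Primary: add FIRST(Primary)\{''} = { =, [ }.
  Since Primary is nullable, also add FOLLOW(Expr) = { +, -, =, [ }.
Union: FOLLOW(ArgList) = { +, -, =, [ }.

{ +, -, =, [ }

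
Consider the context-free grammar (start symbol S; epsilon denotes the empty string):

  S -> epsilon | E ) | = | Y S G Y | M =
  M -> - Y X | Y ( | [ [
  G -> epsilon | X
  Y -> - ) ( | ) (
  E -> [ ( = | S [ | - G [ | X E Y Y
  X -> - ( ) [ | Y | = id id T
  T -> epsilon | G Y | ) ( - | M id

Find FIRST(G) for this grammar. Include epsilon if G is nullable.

{ ), -, =, epsilon }

G -> epsilon contributes epsilon.
From G -> X: add FIRST(X) = { ), -, = }.
Union: FIRST(G) = { ), -, =, epsilon }.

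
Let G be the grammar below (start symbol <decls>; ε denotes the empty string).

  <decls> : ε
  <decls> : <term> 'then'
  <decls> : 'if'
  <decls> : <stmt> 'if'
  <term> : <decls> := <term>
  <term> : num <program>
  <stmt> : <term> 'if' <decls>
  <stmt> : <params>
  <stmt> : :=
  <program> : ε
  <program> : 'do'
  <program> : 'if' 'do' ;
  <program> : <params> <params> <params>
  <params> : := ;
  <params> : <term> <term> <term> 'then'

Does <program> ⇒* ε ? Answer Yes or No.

Yes

<program> has an ε-production, so <program> ⇒ ε.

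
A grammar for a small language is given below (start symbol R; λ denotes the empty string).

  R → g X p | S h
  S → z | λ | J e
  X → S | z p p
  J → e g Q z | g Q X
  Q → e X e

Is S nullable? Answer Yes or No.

S has an λ-production, so S ⇒ λ.

Yes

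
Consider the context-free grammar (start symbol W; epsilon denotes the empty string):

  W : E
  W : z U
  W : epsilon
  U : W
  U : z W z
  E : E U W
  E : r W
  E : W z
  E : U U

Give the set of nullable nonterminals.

{ E, U, W }

Directly nullable (have an epsilon-production): W.
U : W with every symbol nullable, so U is nullable.
E : E U W with every symbol nullable, so E is nullable.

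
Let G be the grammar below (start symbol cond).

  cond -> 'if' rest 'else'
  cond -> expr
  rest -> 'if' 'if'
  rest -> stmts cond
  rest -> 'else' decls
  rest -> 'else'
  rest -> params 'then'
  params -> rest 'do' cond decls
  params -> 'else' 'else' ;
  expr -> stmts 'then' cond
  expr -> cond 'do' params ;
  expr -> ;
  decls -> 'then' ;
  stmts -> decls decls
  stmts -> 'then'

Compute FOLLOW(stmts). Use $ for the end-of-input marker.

{ 'if', 'then', ; }

In rest -> stmts cond: add FIRST(cond) = { 'if', 'then', ; }.
In expr -> stmts 'then' cond: add FIRST('then' cond) = { 'then' }.
Union: FOLLOW(stmts) = { 'if', 'then', ; }.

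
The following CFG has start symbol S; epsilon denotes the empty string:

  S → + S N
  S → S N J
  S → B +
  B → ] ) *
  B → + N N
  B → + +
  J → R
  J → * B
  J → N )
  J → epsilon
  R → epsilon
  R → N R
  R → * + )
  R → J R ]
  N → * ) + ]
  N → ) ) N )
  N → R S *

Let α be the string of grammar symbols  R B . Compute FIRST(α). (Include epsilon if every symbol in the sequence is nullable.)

Add FIRST(R)\{epsilon} = { ), *, +, ] }; R is nullable, continue.
Add FIRST(B) = { +, ] }; B is not nullable, stop.

{ ), *, +, ] }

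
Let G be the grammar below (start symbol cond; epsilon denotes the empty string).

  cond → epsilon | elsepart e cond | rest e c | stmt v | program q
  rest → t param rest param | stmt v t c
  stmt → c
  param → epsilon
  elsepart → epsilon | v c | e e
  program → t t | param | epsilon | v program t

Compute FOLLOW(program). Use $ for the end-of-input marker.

In cond → program q: add FIRST(q) = { q }.
In program → v program t: add FIRST(t) = { t }.
Union: FOLLOW(program) = { q, t }.

{ q, t }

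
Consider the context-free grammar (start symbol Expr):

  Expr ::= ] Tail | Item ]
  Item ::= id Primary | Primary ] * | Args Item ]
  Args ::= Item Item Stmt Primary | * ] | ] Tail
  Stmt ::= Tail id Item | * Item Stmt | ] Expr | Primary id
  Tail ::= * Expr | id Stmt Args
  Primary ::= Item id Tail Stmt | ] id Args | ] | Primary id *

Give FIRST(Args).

{ *, ], id }

From Args ::= Item Item Stmt Primary: add FIRST(Item) = { *, ], id }.
Args ::= * ] contributes {*}.
Args ::= ] Tail contributes {]}.
Union: FIRST(Args) = { *, ], id }.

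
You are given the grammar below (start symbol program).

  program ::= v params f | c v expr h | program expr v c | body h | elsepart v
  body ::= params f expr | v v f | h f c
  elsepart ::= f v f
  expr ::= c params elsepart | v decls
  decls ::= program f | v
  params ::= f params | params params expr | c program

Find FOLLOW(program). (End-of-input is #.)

{ #, c, f, v }

program is the start symbol, so # ∈ FOLLOW(program).
In program ::= program expr v c: add FIRST(expr v c) = { c, v }.
In decls ::= program f: add FIRST(f) = { f }.
In params ::= c program: program is at the end, add FOLLOW(params) = { c, f, v }.
Union: FOLLOW(program) = { #, c, f, v }.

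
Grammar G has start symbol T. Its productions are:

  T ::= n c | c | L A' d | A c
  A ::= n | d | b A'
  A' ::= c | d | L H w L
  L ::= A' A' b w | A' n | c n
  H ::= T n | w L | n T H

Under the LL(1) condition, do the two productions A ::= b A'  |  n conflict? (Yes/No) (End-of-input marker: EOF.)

FIRST(b A') = { b } and FIRST(n) = { n }.
The FIRST sets are disjoint and neither alternative is nullable — no conflict.

No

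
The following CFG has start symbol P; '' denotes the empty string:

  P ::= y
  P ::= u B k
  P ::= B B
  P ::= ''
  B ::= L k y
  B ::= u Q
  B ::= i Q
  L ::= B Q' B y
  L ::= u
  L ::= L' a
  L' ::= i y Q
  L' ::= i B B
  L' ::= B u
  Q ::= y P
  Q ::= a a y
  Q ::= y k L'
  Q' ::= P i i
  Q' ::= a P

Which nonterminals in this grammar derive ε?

{ P }

Directly nullable (have an ''-production): P.
No other nonterminal has a production whose RHS symbols are all nullable.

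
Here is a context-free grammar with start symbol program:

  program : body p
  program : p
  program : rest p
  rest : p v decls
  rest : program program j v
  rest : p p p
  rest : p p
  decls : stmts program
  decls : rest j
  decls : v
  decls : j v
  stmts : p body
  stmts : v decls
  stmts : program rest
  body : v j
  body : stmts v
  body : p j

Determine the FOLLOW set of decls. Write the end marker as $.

In rest : p v decls: decls is at the end, add FOLLOW(rest) = { j, p, v }.
In stmts : v decls: decls is at the end, add FOLLOW(stmts) = { p, v }.
Union: FOLLOW(decls) = { j, p, v }.

{ j, p, v }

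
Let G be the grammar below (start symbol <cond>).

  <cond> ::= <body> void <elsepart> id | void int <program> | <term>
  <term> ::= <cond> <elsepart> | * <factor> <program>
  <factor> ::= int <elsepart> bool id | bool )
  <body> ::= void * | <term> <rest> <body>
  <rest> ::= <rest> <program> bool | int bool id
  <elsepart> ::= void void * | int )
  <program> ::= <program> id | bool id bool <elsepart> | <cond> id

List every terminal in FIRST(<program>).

From <program> ::= <program> id: add FIRST(<program>) = { *, bool, void }.
<program> ::= bool id bool <elsepart> contributes {bool}.
From <program> ::= <cond> id: add FIRST(<cond>) = { *, void }.
Union: FIRST(<program>) = { *, bool, void }.

{ *, bool, void }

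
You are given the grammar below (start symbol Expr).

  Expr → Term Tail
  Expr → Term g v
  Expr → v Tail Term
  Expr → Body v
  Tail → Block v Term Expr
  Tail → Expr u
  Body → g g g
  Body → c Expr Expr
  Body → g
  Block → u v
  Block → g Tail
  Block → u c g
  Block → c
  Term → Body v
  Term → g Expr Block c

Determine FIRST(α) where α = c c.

c is a terminal; add {c} and stop.

{ c }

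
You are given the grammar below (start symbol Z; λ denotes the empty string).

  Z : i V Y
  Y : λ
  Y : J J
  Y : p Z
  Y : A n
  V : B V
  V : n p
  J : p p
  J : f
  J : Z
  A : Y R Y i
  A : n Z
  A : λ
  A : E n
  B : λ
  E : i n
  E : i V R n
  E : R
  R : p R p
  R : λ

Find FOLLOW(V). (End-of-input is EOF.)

{ EOF, f, i, n, p }

In Z : i V Y: add FIRST(Y)\{λ} = { f, i, n, p }.
  Since Y is nullable, also add FOLLOW(Z) = { EOF, f, i, n, p }.
In V : B V: V is at the end, add FOLLOW(V) = { EOF, f, i, n, p }.
In E : i V R n: add FIRST(R n) = { n, p }.
Union: FOLLOW(V) = { EOF, f, i, n, p }.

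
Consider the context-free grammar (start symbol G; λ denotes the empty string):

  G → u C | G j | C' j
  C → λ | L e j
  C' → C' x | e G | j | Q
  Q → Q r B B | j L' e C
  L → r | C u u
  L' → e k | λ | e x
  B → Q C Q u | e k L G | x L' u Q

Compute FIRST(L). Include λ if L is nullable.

L → r contributes {r}.
From L → C u u: C nullable, take FIRST(C) ∪ {u} = { r, u }.
Union: FIRST(L) = { r, u }.

{ r, u }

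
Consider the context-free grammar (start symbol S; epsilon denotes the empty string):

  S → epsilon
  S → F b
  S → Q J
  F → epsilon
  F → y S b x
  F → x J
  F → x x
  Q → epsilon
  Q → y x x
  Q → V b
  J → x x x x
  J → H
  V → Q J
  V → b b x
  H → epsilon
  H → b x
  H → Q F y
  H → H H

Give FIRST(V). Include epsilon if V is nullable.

{ b, x, y, epsilon }

From V → Q J: Q, J nullable, take FIRST(Q) ∪ FIRST(J) = { b, x, y }; also epsilon since the whole RHS is nullable.
V → b b x contributes {b}.
Union: FIRST(V) = { b, x, y, epsilon }.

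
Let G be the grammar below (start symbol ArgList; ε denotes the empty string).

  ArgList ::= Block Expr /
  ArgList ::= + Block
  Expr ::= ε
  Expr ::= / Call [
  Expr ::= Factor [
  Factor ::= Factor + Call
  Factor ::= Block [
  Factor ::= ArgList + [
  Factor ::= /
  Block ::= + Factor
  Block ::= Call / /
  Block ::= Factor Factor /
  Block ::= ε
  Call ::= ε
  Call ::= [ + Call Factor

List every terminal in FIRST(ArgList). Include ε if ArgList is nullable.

From ArgList ::= Block Expr /: Block, Expr nullable, take FIRST(Block) ∪ FIRST(Expr) ∪ {/} = { +, /, [ }.
ArgList ::= + Block contributes {+}.
Union: FIRST(ArgList) = { +, /, [ }.

{ +, /, [ }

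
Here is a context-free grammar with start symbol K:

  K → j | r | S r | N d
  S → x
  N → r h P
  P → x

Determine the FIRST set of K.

{ j, r, x }

K → j contributes {j}.
K → r contributes {r}.
From K → S r: add FIRST(S) = { x }.
From K → N d: add FIRST(N) = { r }.
Union: FIRST(K) = { j, r, x }.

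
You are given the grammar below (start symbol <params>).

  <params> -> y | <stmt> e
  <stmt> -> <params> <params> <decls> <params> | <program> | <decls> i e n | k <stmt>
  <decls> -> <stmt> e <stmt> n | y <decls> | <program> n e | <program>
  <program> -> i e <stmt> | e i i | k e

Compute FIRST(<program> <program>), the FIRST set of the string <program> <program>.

{ e, i, k }

Add FIRST(<program>) = { e, i, k }; <program> is not nullable, stop.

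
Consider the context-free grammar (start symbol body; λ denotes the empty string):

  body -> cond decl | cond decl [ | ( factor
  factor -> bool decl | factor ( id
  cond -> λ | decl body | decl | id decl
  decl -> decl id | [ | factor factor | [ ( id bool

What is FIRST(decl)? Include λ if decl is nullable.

{ [, bool }

From decl -> decl id: add FIRST(decl) = { [, bool }.
decl -> [ contributes {[}.
From decl -> factor factor: add FIRST(factor) = { bool }.
decl -> [ ( id bool contributes {[}.
Union: FIRST(decl) = { [, bool }.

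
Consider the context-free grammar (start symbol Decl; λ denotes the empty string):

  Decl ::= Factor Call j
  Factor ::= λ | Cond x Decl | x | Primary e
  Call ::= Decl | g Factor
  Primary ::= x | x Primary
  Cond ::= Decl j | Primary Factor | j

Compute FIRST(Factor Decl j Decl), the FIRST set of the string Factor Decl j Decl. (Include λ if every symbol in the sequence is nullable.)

{ g, j, x }

Add FIRST(Factor)\{λ} = { g, j, x }; Factor is nullable, continue.
Add FIRST(Decl) = { g, j, x }; Decl is not nullable, stop.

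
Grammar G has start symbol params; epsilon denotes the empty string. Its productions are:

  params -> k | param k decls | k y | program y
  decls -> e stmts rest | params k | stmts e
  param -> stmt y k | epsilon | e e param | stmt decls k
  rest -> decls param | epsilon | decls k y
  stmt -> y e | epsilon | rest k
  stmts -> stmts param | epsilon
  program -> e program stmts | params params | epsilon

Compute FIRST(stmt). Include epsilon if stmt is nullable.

{ e, k, y, epsilon }

stmt -> y e contributes {y}.
stmt -> epsilon contributes epsilon.
From stmt -> rest k: rest nullable, take FIRST(rest) ∪ {k} = { e, k, y }.
Union: FIRST(stmt) = { e, k, y, epsilon }.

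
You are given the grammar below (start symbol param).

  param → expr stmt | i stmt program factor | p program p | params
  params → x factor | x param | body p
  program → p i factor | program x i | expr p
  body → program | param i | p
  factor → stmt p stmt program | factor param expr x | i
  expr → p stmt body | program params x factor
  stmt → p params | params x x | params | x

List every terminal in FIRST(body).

From body → program: add FIRST(program) = { p }.
From body → param i: add FIRST(param) = { i, p, x }.
body → p contributes {p}.
Union: FIRST(body) = { i, p, x }.

{ i, p, x }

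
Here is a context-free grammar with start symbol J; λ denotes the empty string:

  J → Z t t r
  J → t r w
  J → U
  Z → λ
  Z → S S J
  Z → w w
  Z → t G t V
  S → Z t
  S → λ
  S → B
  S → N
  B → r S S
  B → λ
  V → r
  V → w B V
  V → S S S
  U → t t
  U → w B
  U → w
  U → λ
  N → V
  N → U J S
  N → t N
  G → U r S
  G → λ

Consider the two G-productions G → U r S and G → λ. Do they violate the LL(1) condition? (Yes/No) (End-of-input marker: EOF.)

FIRST(U r S) = { r, t, w } and FIRST(λ) = { λ }.
The second alternative is nullable and FOLLOW(G) = { t } shares t with FIRST of the first — conflict.

Yes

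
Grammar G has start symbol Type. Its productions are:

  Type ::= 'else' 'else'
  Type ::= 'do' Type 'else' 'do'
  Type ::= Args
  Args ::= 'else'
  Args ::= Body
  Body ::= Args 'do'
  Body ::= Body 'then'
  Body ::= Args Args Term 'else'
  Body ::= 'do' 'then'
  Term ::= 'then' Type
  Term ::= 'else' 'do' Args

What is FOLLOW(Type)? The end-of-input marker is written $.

{ $, 'else' }

Type is the start symbol, so $ ∈ FOLLOW(Type).
In Type ::= 'do' Type 'else' 'do': add FIRST('else' 'do') = { 'else' }.
In Term ::= 'then' Type: Type is at the end, add FOLLOW(Term) = { 'else' }.
Union: FOLLOW(Type) = { $, 'else' }.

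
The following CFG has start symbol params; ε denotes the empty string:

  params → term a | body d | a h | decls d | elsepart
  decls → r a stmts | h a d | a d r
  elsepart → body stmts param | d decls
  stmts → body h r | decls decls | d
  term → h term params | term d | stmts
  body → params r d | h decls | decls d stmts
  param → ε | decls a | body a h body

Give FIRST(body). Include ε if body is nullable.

From body → params r d: add FIRST(params) = { a, d, h, r }.
body → h decls contributes {h}.
From body → decls d stmts: add FIRST(decls) = { a, h, r }.
Union: FIRST(body) = { a, d, h, r }.

{ a, d, h, r }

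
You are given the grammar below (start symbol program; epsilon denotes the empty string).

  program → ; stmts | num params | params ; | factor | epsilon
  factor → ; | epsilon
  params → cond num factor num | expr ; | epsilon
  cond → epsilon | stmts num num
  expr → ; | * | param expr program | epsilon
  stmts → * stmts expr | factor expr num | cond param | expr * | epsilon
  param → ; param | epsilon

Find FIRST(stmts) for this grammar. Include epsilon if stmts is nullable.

stmts → * stmts expr contributes {*}.
From stmts → factor expr num: factor, expr nullable, take FIRST(factor) ∪ FIRST(expr) ∪ {num} = { *, ;, num }.
From stmts → cond param: cond, param nullable, take FIRST(cond) ∪ FIRST(param) = { *, ;, num }; also epsilon since the whole RHS is nullable.
From stmts → expr *: expr nullable, take FIRST(expr) ∪ {*} = { *, ;, num }.
stmts → epsilon contributes epsilon.
Union: FIRST(stmts) = { *, ;, num, epsilon }.

{ *, ;, num, epsilon }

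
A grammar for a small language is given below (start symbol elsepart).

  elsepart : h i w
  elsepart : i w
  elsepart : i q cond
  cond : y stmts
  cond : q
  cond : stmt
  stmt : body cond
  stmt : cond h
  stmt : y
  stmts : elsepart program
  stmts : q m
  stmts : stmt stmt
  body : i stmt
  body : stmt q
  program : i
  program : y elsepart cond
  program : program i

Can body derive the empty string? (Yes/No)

No

No nonterminal in this grammar is nullable.
No production of body has an RHS whose symbols are all nullable, so body is not nullable.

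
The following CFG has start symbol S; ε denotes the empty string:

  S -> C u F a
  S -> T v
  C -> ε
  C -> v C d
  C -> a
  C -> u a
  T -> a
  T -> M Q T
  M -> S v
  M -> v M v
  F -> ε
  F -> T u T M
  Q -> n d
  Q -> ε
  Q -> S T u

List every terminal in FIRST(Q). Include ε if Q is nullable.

{ a, n, u, v, ε }

Q -> n d contributes {n}.
Q -> ε contributes ε.
From Q -> S T u: add FIRST(S) = { a, u, v }.
Union: FIRST(Q) = { a, n, u, v, ε }.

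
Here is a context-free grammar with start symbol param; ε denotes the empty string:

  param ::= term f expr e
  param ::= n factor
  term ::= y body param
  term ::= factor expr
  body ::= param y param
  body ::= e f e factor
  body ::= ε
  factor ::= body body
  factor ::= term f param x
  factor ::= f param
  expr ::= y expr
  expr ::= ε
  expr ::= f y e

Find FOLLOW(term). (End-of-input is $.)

In param ::= term f expr e: add FIRST(f expr e) = { f }.
In factor ::= term f param x: add FIRST(f param x) = { f }.
Union: FOLLOW(term) = { f }.

{ f }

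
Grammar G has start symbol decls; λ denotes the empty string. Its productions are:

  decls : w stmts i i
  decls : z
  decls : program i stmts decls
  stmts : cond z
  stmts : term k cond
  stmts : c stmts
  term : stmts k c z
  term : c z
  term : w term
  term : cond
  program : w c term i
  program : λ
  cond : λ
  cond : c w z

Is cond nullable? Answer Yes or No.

Yes

cond has an λ-production, so cond ⇒ λ.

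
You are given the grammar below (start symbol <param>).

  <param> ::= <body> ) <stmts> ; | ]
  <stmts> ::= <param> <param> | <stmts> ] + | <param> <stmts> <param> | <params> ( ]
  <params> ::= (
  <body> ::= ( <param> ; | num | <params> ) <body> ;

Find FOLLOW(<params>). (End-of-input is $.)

In <stmts> ::= <params> ( ]: add FIRST(( ]) = { ( }.
In <body> ::= <params> ) <body> ;: add FIRST() <body> ;) = { ) }.
Union: FOLLOW(<params>) = { (, ) }.

{ (, ) }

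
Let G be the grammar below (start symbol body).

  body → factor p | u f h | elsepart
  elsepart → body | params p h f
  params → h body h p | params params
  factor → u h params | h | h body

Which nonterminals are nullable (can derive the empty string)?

{ } (none)

No nonterminal has an empty production or an RHS whose symbols are all nullable.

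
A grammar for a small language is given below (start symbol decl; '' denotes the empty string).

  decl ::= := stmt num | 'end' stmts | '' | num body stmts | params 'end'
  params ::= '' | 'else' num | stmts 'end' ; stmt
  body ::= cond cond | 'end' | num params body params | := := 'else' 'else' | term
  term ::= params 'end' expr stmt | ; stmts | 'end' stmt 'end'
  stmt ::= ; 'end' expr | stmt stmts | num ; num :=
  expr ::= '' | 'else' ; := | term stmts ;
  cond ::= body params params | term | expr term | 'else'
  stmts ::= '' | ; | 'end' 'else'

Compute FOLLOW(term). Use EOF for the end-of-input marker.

{ EOF, 'else', 'end', :=, ;, num }

In body ::= term: term is at the end, add FOLLOW(body) = { EOF, 'else', 'end', :=, ;, num }.
In expr ::= term stmts ;: add FIRST(stmts ;) = { 'end', ; }.
In cond ::= term: term is at the end, add FOLLOW(cond) = { EOF, 'else', 'end', :=, ;, num }.
In cond ::= expr term: term is at the end, add FOLLOW(cond) = { EOF, 'else', 'end', :=, ;, num }.
Union: FOLLOW(term) = { EOF, 'else', 'end', :=, ;, num }.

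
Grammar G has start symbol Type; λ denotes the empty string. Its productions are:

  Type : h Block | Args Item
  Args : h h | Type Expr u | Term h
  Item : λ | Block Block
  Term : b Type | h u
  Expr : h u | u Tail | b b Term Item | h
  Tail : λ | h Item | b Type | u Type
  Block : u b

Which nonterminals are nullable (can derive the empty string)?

Directly nullable (have an λ-production): Item, Tail.
No other nonterminal has a production whose RHS symbols are all nullable.

{ Item, Tail }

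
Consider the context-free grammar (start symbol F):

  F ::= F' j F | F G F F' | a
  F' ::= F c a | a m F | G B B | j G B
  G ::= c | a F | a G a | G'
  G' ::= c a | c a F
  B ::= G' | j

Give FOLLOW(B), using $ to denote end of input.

{ $, a, c, j }

In F' ::= G B B: add FIRST(B) = { c, j }.
In F' ::= G B B: B is at the end, add FOLLOW(F') = { $, a, c, j }.
In F' ::= j G B: B is at the end, add FOLLOW(F') = { $, a, c, j }.
Union: FOLLOW(B) = { $, a, c, j }.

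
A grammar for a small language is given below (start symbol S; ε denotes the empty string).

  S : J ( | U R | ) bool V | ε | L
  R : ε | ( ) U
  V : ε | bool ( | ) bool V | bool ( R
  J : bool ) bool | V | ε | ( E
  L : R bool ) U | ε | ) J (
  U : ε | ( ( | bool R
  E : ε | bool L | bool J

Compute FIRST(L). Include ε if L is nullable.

{ (, ), bool, ε }

From L : R bool ) U: R nullable, take FIRST(R) ∪ {bool} = { (, bool }.
L : ε contributes ε.
L : ) J ( contributes {)}.
Union: FIRST(L) = { (, ), bool, ε }.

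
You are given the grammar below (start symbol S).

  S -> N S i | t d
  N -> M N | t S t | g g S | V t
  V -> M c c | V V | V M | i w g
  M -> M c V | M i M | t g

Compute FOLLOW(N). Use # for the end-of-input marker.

In S -> N S i: add FIRST(S i) = { g, i, t }.
In N -> M N: N is at the end, add FOLLOW(N) = { g, i, t }.
Union: FOLLOW(N) = { g, i, t }.

{ g, i, t }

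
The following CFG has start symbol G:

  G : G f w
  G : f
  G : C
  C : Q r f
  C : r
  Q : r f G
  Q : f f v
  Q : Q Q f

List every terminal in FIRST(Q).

Q : r f G contributes {r}.
Q : f f v contributes {f}.
From Q : Q Q f: add FIRST(Q) = { f, r }.
Union: FIRST(Q) = { f, r }.

{ f, r }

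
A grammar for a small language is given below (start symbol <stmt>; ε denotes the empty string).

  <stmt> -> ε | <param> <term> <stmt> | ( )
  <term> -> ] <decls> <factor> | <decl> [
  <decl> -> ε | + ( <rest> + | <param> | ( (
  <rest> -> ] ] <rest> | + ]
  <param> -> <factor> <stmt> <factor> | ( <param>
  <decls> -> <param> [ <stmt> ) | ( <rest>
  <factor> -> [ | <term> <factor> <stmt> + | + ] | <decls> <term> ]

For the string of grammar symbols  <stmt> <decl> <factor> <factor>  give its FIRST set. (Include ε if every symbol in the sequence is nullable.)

Add FIRST(<stmt>)\{ε} = { (, +, [, ] }; <stmt> is nullable, continue.
Add FIRST(<decl>)\{ε} = { (, +, [, ] }; <decl> is nullable, continue.
Add FIRST(<factor>) = { (, +, [, ] }; <factor> is not nullable, stop.

{ (, +, [, ] }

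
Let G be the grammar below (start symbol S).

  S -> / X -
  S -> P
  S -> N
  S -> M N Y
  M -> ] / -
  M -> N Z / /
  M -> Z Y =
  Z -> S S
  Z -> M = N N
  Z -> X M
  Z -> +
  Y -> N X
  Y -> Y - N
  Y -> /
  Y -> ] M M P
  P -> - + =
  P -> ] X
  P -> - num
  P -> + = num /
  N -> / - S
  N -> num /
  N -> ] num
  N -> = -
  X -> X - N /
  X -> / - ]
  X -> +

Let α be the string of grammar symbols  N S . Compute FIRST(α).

{ /, =, ], num }

Add FIRST(N) = { /, =, ], num }; N is not nullable, stop.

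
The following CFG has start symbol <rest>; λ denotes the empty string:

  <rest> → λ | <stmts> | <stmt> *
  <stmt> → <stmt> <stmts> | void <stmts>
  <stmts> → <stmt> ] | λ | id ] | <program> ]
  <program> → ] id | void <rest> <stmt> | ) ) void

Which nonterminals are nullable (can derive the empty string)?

Directly nullable (have an λ-production): <rest>, <stmts>.
No other nonterminal has a production whose RHS symbols are all nullable.

{ <rest>, <stmts> }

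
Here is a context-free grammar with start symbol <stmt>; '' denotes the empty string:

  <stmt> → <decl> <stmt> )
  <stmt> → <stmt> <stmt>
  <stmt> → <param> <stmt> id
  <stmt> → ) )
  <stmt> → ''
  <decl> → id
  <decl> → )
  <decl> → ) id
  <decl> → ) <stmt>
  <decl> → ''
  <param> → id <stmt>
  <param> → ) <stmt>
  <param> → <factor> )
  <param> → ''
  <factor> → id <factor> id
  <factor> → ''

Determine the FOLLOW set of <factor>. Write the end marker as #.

{ ), id }

In <param> → <factor> ): add FIRST()) = { ) }.
In <factor> → id <factor> id: add FIRST(id) = { id }.
Union: FOLLOW(<factor>) = { ), id }.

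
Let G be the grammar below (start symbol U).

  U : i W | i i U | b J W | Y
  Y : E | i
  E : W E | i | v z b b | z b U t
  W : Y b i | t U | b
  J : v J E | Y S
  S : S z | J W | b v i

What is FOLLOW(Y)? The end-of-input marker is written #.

{ #, b, i, t, v, z }

In U : Y: Y is at the end, add FOLLOW(U) = { #, b, i, t, v, z }.
In W : Y b i: add FIRST(b i) = { b }.
In J : Y S: add FIRST(S) = { b, i, t, v, z }.
Union: FOLLOW(Y) = { #, b, i, t, v, z }.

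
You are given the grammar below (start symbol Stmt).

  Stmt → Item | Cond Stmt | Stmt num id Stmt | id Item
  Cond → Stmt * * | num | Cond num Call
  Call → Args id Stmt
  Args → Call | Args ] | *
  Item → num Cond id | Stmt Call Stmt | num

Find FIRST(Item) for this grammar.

Item → num Cond id contributes {num}.
From Item → Stmt Call Stmt: add FIRST(Stmt) = { id, num }.
Item → num contributes {num}.
Union: FIRST(Item) = { id, num }.

{ id, num }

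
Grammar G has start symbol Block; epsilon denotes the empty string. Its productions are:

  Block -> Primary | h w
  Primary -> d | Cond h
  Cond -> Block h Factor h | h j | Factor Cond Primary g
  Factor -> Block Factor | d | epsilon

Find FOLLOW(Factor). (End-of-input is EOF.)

{ d, h }

In Cond -> Block h Factor h: add FIRST(h) = { h }.
In Cond -> Factor Cond Primary g: add FIRST(Cond Primary g) = { d, h }.
In Factor -> Block Factor: Factor is at the end, add FOLLOW(Factor) = { d, h }.
Union: FOLLOW(Factor) = { d, h }.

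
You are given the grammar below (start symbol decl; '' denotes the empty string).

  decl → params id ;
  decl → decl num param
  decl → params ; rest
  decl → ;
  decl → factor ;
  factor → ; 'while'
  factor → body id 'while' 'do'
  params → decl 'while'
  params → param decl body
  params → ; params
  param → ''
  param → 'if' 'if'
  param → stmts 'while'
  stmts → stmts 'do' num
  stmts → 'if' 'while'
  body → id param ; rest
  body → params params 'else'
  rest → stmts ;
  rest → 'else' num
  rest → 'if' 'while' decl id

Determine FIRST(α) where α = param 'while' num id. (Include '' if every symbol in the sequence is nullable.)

{ 'if', 'while' }

Add FIRST(param)\{''} = { 'if' }; param is nullable, continue.
'while' is a terminal; add {'while'} and stop.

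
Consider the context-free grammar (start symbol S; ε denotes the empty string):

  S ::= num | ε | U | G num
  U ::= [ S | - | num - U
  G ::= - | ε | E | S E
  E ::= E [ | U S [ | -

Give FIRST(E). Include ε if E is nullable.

From E ::= E [: add FIRST(E) = { -, [, num }.
From E ::= U S [: add FIRST(U) = { -, [, num }.
E ::= - contributes {-}.
Union: FIRST(E) = { -, [, num }.

{ -, [, num }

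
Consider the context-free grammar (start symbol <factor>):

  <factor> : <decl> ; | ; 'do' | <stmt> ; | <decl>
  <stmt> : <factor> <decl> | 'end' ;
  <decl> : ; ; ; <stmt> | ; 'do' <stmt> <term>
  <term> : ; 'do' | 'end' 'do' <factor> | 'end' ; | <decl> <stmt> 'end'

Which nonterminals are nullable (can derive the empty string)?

{ } (none)

No nonterminal has an empty production or an RHS whose symbols are all nullable.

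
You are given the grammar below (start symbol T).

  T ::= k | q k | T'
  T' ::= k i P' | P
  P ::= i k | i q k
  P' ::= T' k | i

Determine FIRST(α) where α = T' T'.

{ i, k }

Add FIRST(T') = { i, k }; T' is not nullable, stop.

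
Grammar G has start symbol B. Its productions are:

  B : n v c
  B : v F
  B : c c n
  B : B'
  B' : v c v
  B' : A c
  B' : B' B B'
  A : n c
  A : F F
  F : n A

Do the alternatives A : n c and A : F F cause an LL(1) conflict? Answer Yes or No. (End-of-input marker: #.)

FIRST(n c) = { n } and FIRST(F F) = { n }.
Both contain n, so the two alternatives are not disjoint — LL(1) conflict.

Yes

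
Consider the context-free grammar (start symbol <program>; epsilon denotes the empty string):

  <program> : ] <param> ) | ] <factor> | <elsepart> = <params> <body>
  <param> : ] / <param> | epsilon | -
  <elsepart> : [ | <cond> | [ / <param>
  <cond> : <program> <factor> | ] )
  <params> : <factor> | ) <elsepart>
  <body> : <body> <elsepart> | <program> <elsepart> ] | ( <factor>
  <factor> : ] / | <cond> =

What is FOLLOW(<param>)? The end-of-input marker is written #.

{ #, (, ), =, [, ] }

In <program> : ] <param> ): add FIRST()) = { ) }.
In <param> : ] / <param>: <param> is at the end, add FOLLOW(<param>) = { #, (, ), =, [, ] }.
In <elsepart> : [ / <param>: <param> is at the end, add FOLLOW(<elsepart>) = { #, (, =, [, ] }.
Union: FOLLOW(<param>) = { #, (, ), =, [, ] }.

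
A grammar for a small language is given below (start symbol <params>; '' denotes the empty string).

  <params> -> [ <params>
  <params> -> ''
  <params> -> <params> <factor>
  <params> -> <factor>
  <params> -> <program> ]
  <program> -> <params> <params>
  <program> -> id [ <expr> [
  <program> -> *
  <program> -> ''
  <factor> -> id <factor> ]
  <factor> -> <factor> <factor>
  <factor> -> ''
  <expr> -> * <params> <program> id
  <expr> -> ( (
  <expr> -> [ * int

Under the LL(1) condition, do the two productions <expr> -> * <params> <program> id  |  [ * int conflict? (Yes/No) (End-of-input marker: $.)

FIRST(* <params> <program> id) = { * } and FIRST([ * int) = { [ }.
The FIRST sets are disjoint and neither alternative is nullable — no conflict.

No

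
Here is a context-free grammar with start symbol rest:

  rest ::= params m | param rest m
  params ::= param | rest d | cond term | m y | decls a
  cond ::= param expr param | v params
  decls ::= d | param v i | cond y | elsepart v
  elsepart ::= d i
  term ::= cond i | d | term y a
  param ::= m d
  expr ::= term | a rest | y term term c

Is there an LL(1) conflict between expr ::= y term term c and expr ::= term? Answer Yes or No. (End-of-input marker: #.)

No

FIRST(y term term c) = { y } and FIRST(term) = { d, m, v }.
The FIRST sets are disjoint and neither alternative is nullable — no conflict.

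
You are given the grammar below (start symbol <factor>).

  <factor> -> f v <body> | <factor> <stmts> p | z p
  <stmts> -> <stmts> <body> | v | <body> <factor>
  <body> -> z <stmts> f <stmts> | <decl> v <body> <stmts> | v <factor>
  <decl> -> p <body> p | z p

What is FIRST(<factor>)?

<factor> -> f v <body> contributes {f}.
From <factor> -> <factor> <stmts> p: add FIRST(<factor>) = { f, z }.
<factor> -> z p contributes {z}.
Union: FIRST(<factor>) = { f, z }.

{ f, z }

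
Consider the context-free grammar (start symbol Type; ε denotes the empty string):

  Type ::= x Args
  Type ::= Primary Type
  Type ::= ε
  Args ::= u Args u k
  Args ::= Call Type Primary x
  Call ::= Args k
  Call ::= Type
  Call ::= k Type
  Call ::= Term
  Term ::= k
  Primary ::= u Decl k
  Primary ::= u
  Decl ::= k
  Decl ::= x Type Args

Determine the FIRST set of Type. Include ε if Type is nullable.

Type ::= x Args contributes {x}.
From Type ::= Primary Type: add FIRST(Primary) = { u }.
Type ::= ε contributes ε.
Union: FIRST(Type) = { u, x, ε }.

{ u, x, ε }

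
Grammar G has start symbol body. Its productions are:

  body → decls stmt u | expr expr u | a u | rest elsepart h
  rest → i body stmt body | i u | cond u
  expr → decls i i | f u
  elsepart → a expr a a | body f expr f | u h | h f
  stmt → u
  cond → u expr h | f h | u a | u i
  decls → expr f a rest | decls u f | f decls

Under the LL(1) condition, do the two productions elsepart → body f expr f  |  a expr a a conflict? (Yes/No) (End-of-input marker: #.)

Yes

FIRST(body f expr f) = { a, f, i, u } and FIRST(a expr a a) = { a }.
Both contain a, so the two alternatives are not disjoint — LL(1) conflict.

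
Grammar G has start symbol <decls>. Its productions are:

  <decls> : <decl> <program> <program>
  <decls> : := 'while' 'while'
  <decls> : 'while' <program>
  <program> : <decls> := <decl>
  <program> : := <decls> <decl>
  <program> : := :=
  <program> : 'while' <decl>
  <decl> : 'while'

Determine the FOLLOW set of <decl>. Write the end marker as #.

{ #, 'while', := }

In <decls> : <decl> <program> <program>: add FIRST(<program> <program>) = { 'while', := }.
In <program> : <decls> := <decl>: <decl> is at the end, add FOLLOW(<program>) = { #, 'while', := }.
In <program> : := <decls> <decl>: <decl> is at the end, add FOLLOW(<program>) = { #, 'while', := }.
In <program> : 'while' <decl>: <decl> is at the end, add FOLLOW(<program>) = { #, 'while', := }.
Union: FOLLOW(<decl>) = { #, 'while', := }.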